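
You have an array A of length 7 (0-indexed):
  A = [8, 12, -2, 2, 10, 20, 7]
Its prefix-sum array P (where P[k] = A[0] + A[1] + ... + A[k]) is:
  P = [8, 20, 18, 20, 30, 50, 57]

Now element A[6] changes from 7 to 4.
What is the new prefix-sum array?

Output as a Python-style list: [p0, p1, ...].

Change: A[6] 7 -> 4, delta = -3
P[k] for k < 6: unchanged (A[6] not included)
P[k] for k >= 6: shift by delta = -3
  P[0] = 8 + 0 = 8
  P[1] = 20 + 0 = 20
  P[2] = 18 + 0 = 18
  P[3] = 20 + 0 = 20
  P[4] = 30 + 0 = 30
  P[5] = 50 + 0 = 50
  P[6] = 57 + -3 = 54

Answer: [8, 20, 18, 20, 30, 50, 54]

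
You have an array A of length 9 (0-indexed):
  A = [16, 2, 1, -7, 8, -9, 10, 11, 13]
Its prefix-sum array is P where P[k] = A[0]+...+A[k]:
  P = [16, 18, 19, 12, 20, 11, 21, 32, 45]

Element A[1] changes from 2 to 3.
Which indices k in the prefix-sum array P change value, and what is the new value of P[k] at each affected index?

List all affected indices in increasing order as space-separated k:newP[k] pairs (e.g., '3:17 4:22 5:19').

P[k] = A[0] + ... + A[k]
P[k] includes A[1] iff k >= 1
Affected indices: 1, 2, ..., 8; delta = 1
  P[1]: 18 + 1 = 19
  P[2]: 19 + 1 = 20
  P[3]: 12 + 1 = 13
  P[4]: 20 + 1 = 21
  P[5]: 11 + 1 = 12
  P[6]: 21 + 1 = 22
  P[7]: 32 + 1 = 33
  P[8]: 45 + 1 = 46

Answer: 1:19 2:20 3:13 4:21 5:12 6:22 7:33 8:46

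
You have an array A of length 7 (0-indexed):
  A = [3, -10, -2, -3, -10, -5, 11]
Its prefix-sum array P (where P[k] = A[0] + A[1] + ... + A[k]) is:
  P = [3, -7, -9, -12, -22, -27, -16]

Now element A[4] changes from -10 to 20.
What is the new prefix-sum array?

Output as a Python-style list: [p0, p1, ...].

Change: A[4] -10 -> 20, delta = 30
P[k] for k < 4: unchanged (A[4] not included)
P[k] for k >= 4: shift by delta = 30
  P[0] = 3 + 0 = 3
  P[1] = -7 + 0 = -7
  P[2] = -9 + 0 = -9
  P[3] = -12 + 0 = -12
  P[4] = -22 + 30 = 8
  P[5] = -27 + 30 = 3
  P[6] = -16 + 30 = 14

Answer: [3, -7, -9, -12, 8, 3, 14]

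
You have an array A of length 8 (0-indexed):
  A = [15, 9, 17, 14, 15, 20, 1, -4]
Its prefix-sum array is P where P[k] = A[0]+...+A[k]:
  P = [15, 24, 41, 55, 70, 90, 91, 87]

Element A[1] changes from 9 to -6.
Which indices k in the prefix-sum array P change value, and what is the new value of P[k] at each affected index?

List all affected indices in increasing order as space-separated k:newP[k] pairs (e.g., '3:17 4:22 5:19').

P[k] = A[0] + ... + A[k]
P[k] includes A[1] iff k >= 1
Affected indices: 1, 2, ..., 7; delta = -15
  P[1]: 24 + -15 = 9
  P[2]: 41 + -15 = 26
  P[3]: 55 + -15 = 40
  P[4]: 70 + -15 = 55
  P[5]: 90 + -15 = 75
  P[6]: 91 + -15 = 76
  P[7]: 87 + -15 = 72

Answer: 1:9 2:26 3:40 4:55 5:75 6:76 7:72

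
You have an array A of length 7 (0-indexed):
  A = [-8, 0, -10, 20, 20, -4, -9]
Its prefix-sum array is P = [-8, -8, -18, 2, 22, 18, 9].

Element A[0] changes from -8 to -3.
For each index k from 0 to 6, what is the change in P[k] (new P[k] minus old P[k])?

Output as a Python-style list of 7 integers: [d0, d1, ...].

Element change: A[0] -8 -> -3, delta = 5
For k < 0: P[k] unchanged, delta_P[k] = 0
For k >= 0: P[k] shifts by exactly 5
Delta array: [5, 5, 5, 5, 5, 5, 5]

Answer: [5, 5, 5, 5, 5, 5, 5]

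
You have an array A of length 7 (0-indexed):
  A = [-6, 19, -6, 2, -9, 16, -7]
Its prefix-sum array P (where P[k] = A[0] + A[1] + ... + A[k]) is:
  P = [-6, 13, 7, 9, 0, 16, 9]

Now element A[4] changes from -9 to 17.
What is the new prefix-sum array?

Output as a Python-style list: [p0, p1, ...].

Change: A[4] -9 -> 17, delta = 26
P[k] for k < 4: unchanged (A[4] not included)
P[k] for k >= 4: shift by delta = 26
  P[0] = -6 + 0 = -6
  P[1] = 13 + 0 = 13
  P[2] = 7 + 0 = 7
  P[3] = 9 + 0 = 9
  P[4] = 0 + 26 = 26
  P[5] = 16 + 26 = 42
  P[6] = 9 + 26 = 35

Answer: [-6, 13, 7, 9, 26, 42, 35]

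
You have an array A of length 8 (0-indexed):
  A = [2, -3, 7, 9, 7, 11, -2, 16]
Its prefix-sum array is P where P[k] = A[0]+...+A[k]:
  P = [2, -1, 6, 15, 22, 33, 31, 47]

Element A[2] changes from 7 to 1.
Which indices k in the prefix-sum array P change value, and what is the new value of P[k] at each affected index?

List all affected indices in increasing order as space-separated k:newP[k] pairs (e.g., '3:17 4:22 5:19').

Answer: 2:0 3:9 4:16 5:27 6:25 7:41

Derivation:
P[k] = A[0] + ... + A[k]
P[k] includes A[2] iff k >= 2
Affected indices: 2, 3, ..., 7; delta = -6
  P[2]: 6 + -6 = 0
  P[3]: 15 + -6 = 9
  P[4]: 22 + -6 = 16
  P[5]: 33 + -6 = 27
  P[6]: 31 + -6 = 25
  P[7]: 47 + -6 = 41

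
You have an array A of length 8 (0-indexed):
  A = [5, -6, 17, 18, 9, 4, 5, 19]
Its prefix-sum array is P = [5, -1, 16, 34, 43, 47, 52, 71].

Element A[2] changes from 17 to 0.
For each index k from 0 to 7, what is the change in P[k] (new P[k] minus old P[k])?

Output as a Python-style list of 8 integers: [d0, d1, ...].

Element change: A[2] 17 -> 0, delta = -17
For k < 2: P[k] unchanged, delta_P[k] = 0
For k >= 2: P[k] shifts by exactly -17
Delta array: [0, 0, -17, -17, -17, -17, -17, -17]

Answer: [0, 0, -17, -17, -17, -17, -17, -17]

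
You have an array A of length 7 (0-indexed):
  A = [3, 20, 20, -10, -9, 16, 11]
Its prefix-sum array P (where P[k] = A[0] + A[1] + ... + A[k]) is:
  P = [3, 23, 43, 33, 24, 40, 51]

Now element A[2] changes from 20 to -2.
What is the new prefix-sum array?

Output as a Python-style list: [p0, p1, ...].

Answer: [3, 23, 21, 11, 2, 18, 29]

Derivation:
Change: A[2] 20 -> -2, delta = -22
P[k] for k < 2: unchanged (A[2] not included)
P[k] for k >= 2: shift by delta = -22
  P[0] = 3 + 0 = 3
  P[1] = 23 + 0 = 23
  P[2] = 43 + -22 = 21
  P[3] = 33 + -22 = 11
  P[4] = 24 + -22 = 2
  P[5] = 40 + -22 = 18
  P[6] = 51 + -22 = 29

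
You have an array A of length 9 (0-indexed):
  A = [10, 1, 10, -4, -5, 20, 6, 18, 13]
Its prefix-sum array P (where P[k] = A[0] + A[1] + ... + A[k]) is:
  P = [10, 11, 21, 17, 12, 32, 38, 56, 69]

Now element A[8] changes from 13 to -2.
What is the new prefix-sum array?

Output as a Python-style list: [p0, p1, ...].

Answer: [10, 11, 21, 17, 12, 32, 38, 56, 54]

Derivation:
Change: A[8] 13 -> -2, delta = -15
P[k] for k < 8: unchanged (A[8] not included)
P[k] for k >= 8: shift by delta = -15
  P[0] = 10 + 0 = 10
  P[1] = 11 + 0 = 11
  P[2] = 21 + 0 = 21
  P[3] = 17 + 0 = 17
  P[4] = 12 + 0 = 12
  P[5] = 32 + 0 = 32
  P[6] = 38 + 0 = 38
  P[7] = 56 + 0 = 56
  P[8] = 69 + -15 = 54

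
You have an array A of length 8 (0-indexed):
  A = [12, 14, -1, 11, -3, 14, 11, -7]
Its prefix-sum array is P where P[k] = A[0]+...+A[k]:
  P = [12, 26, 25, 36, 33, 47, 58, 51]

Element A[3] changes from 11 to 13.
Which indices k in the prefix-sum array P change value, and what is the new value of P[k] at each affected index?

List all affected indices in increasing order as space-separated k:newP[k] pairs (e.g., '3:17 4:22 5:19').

P[k] = A[0] + ... + A[k]
P[k] includes A[3] iff k >= 3
Affected indices: 3, 4, ..., 7; delta = 2
  P[3]: 36 + 2 = 38
  P[4]: 33 + 2 = 35
  P[5]: 47 + 2 = 49
  P[6]: 58 + 2 = 60
  P[7]: 51 + 2 = 53

Answer: 3:38 4:35 5:49 6:60 7:53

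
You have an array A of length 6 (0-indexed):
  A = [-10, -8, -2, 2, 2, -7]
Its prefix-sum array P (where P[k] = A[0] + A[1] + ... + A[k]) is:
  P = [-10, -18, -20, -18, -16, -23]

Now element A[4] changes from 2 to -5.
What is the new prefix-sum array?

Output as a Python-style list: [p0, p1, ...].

Change: A[4] 2 -> -5, delta = -7
P[k] for k < 4: unchanged (A[4] not included)
P[k] for k >= 4: shift by delta = -7
  P[0] = -10 + 0 = -10
  P[1] = -18 + 0 = -18
  P[2] = -20 + 0 = -20
  P[3] = -18 + 0 = -18
  P[4] = -16 + -7 = -23
  P[5] = -23 + -7 = -30

Answer: [-10, -18, -20, -18, -23, -30]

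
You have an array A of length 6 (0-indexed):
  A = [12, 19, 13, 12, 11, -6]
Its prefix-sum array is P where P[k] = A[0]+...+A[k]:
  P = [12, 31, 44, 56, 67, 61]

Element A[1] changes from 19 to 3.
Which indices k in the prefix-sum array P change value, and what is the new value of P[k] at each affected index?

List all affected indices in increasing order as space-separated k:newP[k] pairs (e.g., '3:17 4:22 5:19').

Answer: 1:15 2:28 3:40 4:51 5:45

Derivation:
P[k] = A[0] + ... + A[k]
P[k] includes A[1] iff k >= 1
Affected indices: 1, 2, ..., 5; delta = -16
  P[1]: 31 + -16 = 15
  P[2]: 44 + -16 = 28
  P[3]: 56 + -16 = 40
  P[4]: 67 + -16 = 51
  P[5]: 61 + -16 = 45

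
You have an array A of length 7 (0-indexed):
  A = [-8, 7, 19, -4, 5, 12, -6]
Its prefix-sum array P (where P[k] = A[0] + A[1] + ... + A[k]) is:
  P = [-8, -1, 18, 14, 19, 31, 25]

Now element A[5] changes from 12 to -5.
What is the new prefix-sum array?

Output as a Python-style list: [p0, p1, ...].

Change: A[5] 12 -> -5, delta = -17
P[k] for k < 5: unchanged (A[5] not included)
P[k] for k >= 5: shift by delta = -17
  P[0] = -8 + 0 = -8
  P[1] = -1 + 0 = -1
  P[2] = 18 + 0 = 18
  P[3] = 14 + 0 = 14
  P[4] = 19 + 0 = 19
  P[5] = 31 + -17 = 14
  P[6] = 25 + -17 = 8

Answer: [-8, -1, 18, 14, 19, 14, 8]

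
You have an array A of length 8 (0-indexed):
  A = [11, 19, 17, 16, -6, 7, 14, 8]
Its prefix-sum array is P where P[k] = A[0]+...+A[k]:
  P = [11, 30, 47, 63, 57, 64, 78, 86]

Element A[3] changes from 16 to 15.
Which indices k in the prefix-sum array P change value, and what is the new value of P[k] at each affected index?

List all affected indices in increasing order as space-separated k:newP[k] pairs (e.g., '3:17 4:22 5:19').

P[k] = A[0] + ... + A[k]
P[k] includes A[3] iff k >= 3
Affected indices: 3, 4, ..., 7; delta = -1
  P[3]: 63 + -1 = 62
  P[4]: 57 + -1 = 56
  P[5]: 64 + -1 = 63
  P[6]: 78 + -1 = 77
  P[7]: 86 + -1 = 85

Answer: 3:62 4:56 5:63 6:77 7:85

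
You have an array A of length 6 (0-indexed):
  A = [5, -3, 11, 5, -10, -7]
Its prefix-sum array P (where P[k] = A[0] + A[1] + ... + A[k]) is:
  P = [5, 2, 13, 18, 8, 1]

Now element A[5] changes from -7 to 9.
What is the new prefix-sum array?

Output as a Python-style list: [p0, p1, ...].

Answer: [5, 2, 13, 18, 8, 17]

Derivation:
Change: A[5] -7 -> 9, delta = 16
P[k] for k < 5: unchanged (A[5] not included)
P[k] for k >= 5: shift by delta = 16
  P[0] = 5 + 0 = 5
  P[1] = 2 + 0 = 2
  P[2] = 13 + 0 = 13
  P[3] = 18 + 0 = 18
  P[4] = 8 + 0 = 8
  P[5] = 1 + 16 = 17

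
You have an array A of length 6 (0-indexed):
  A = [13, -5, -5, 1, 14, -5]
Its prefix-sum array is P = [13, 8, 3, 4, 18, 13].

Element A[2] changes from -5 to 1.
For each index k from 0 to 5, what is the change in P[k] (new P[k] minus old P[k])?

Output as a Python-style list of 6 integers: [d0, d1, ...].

Element change: A[2] -5 -> 1, delta = 6
For k < 2: P[k] unchanged, delta_P[k] = 0
For k >= 2: P[k] shifts by exactly 6
Delta array: [0, 0, 6, 6, 6, 6]

Answer: [0, 0, 6, 6, 6, 6]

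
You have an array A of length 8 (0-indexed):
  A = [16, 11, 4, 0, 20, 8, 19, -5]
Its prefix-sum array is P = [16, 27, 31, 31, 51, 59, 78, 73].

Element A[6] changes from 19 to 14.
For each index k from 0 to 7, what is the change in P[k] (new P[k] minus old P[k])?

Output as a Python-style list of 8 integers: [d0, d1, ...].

Element change: A[6] 19 -> 14, delta = -5
For k < 6: P[k] unchanged, delta_P[k] = 0
For k >= 6: P[k] shifts by exactly -5
Delta array: [0, 0, 0, 0, 0, 0, -5, -5]

Answer: [0, 0, 0, 0, 0, 0, -5, -5]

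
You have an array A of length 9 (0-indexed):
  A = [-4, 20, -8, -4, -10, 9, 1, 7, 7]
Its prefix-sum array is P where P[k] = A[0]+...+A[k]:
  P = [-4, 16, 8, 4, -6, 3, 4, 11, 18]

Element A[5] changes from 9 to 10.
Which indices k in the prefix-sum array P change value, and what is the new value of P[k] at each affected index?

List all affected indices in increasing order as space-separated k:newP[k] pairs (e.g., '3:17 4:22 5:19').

Answer: 5:4 6:5 7:12 8:19

Derivation:
P[k] = A[0] + ... + A[k]
P[k] includes A[5] iff k >= 5
Affected indices: 5, 6, ..., 8; delta = 1
  P[5]: 3 + 1 = 4
  P[6]: 4 + 1 = 5
  P[7]: 11 + 1 = 12
  P[8]: 18 + 1 = 19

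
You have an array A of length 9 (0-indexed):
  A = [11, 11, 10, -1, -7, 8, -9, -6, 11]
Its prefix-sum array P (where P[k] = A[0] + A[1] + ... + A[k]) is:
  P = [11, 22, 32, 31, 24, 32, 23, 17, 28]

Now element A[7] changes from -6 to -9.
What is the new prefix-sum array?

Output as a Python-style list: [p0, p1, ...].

Answer: [11, 22, 32, 31, 24, 32, 23, 14, 25]

Derivation:
Change: A[7] -6 -> -9, delta = -3
P[k] for k < 7: unchanged (A[7] not included)
P[k] for k >= 7: shift by delta = -3
  P[0] = 11 + 0 = 11
  P[1] = 22 + 0 = 22
  P[2] = 32 + 0 = 32
  P[3] = 31 + 0 = 31
  P[4] = 24 + 0 = 24
  P[5] = 32 + 0 = 32
  P[6] = 23 + 0 = 23
  P[7] = 17 + -3 = 14
  P[8] = 28 + -3 = 25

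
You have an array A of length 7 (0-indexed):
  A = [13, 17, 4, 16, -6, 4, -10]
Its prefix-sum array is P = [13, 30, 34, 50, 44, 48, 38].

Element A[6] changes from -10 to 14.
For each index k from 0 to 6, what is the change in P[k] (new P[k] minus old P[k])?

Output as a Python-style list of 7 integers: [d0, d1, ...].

Answer: [0, 0, 0, 0, 0, 0, 24]

Derivation:
Element change: A[6] -10 -> 14, delta = 24
For k < 6: P[k] unchanged, delta_P[k] = 0
For k >= 6: P[k] shifts by exactly 24
Delta array: [0, 0, 0, 0, 0, 0, 24]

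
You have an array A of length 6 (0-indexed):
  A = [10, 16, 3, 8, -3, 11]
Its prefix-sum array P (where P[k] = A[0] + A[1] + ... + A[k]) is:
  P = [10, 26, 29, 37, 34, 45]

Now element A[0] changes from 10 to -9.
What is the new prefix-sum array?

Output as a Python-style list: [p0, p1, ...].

Answer: [-9, 7, 10, 18, 15, 26]

Derivation:
Change: A[0] 10 -> -9, delta = -19
P[k] for k < 0: unchanged (A[0] not included)
P[k] for k >= 0: shift by delta = -19
  P[0] = 10 + -19 = -9
  P[1] = 26 + -19 = 7
  P[2] = 29 + -19 = 10
  P[3] = 37 + -19 = 18
  P[4] = 34 + -19 = 15
  P[5] = 45 + -19 = 26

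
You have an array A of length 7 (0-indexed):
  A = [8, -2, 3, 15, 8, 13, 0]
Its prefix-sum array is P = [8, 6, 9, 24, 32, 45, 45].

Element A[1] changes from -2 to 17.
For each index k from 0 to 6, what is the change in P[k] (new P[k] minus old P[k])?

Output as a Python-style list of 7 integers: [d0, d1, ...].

Answer: [0, 19, 19, 19, 19, 19, 19]

Derivation:
Element change: A[1] -2 -> 17, delta = 19
For k < 1: P[k] unchanged, delta_P[k] = 0
For k >= 1: P[k] shifts by exactly 19
Delta array: [0, 19, 19, 19, 19, 19, 19]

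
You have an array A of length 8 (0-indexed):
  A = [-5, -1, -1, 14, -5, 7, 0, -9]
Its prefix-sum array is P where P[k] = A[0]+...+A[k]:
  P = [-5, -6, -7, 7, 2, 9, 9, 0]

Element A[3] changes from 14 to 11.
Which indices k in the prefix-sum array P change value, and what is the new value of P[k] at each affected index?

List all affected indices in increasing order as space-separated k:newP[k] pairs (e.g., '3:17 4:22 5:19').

Answer: 3:4 4:-1 5:6 6:6 7:-3

Derivation:
P[k] = A[0] + ... + A[k]
P[k] includes A[3] iff k >= 3
Affected indices: 3, 4, ..., 7; delta = -3
  P[3]: 7 + -3 = 4
  P[4]: 2 + -3 = -1
  P[5]: 9 + -3 = 6
  P[6]: 9 + -3 = 6
  P[7]: 0 + -3 = -3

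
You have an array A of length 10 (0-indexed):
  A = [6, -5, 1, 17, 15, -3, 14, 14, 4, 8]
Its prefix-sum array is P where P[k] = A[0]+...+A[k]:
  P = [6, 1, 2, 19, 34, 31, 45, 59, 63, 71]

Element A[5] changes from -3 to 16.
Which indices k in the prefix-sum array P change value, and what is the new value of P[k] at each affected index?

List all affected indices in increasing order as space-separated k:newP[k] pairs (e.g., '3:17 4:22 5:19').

P[k] = A[0] + ... + A[k]
P[k] includes A[5] iff k >= 5
Affected indices: 5, 6, ..., 9; delta = 19
  P[5]: 31 + 19 = 50
  P[6]: 45 + 19 = 64
  P[7]: 59 + 19 = 78
  P[8]: 63 + 19 = 82
  P[9]: 71 + 19 = 90

Answer: 5:50 6:64 7:78 8:82 9:90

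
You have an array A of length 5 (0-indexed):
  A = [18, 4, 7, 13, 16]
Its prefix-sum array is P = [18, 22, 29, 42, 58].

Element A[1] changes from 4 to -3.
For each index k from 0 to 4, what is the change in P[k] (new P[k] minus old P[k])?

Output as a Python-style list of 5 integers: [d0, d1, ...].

Answer: [0, -7, -7, -7, -7]

Derivation:
Element change: A[1] 4 -> -3, delta = -7
For k < 1: P[k] unchanged, delta_P[k] = 0
For k >= 1: P[k] shifts by exactly -7
Delta array: [0, -7, -7, -7, -7]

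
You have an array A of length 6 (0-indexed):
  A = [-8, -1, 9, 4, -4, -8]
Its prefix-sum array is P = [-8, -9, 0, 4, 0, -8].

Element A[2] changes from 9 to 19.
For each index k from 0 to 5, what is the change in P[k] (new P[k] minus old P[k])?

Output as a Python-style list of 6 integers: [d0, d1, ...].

Answer: [0, 0, 10, 10, 10, 10]

Derivation:
Element change: A[2] 9 -> 19, delta = 10
For k < 2: P[k] unchanged, delta_P[k] = 0
For k >= 2: P[k] shifts by exactly 10
Delta array: [0, 0, 10, 10, 10, 10]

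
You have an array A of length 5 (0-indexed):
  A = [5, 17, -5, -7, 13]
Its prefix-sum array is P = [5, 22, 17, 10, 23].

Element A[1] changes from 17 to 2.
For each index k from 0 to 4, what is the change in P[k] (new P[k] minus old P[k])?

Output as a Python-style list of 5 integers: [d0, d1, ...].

Element change: A[1] 17 -> 2, delta = -15
For k < 1: P[k] unchanged, delta_P[k] = 0
For k >= 1: P[k] shifts by exactly -15
Delta array: [0, -15, -15, -15, -15]

Answer: [0, -15, -15, -15, -15]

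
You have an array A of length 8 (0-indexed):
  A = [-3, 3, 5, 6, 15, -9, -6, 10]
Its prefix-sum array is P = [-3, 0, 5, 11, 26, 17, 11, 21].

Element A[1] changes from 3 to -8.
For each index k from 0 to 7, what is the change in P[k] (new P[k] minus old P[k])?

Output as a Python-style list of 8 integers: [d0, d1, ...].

Element change: A[1] 3 -> -8, delta = -11
For k < 1: P[k] unchanged, delta_P[k] = 0
For k >= 1: P[k] shifts by exactly -11
Delta array: [0, -11, -11, -11, -11, -11, -11, -11]

Answer: [0, -11, -11, -11, -11, -11, -11, -11]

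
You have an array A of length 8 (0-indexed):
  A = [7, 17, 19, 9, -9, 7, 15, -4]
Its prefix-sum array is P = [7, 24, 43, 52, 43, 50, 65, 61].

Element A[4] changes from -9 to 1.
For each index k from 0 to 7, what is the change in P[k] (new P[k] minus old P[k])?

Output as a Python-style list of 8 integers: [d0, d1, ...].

Element change: A[4] -9 -> 1, delta = 10
For k < 4: P[k] unchanged, delta_P[k] = 0
For k >= 4: P[k] shifts by exactly 10
Delta array: [0, 0, 0, 0, 10, 10, 10, 10]

Answer: [0, 0, 0, 0, 10, 10, 10, 10]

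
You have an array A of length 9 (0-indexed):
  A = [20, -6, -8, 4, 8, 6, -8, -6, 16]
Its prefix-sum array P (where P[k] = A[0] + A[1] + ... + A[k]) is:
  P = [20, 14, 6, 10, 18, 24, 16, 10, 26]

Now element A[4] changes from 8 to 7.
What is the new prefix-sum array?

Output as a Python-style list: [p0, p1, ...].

Answer: [20, 14, 6, 10, 17, 23, 15, 9, 25]

Derivation:
Change: A[4] 8 -> 7, delta = -1
P[k] for k < 4: unchanged (A[4] not included)
P[k] for k >= 4: shift by delta = -1
  P[0] = 20 + 0 = 20
  P[1] = 14 + 0 = 14
  P[2] = 6 + 0 = 6
  P[3] = 10 + 0 = 10
  P[4] = 18 + -1 = 17
  P[5] = 24 + -1 = 23
  P[6] = 16 + -1 = 15
  P[7] = 10 + -1 = 9
  P[8] = 26 + -1 = 25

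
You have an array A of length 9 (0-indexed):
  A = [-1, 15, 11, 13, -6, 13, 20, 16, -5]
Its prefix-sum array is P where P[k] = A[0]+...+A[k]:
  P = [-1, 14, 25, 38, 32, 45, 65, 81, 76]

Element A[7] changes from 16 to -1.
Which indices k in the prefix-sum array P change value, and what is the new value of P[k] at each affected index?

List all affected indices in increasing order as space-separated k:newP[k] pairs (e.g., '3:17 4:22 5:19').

P[k] = A[0] + ... + A[k]
P[k] includes A[7] iff k >= 7
Affected indices: 7, 8, ..., 8; delta = -17
  P[7]: 81 + -17 = 64
  P[8]: 76 + -17 = 59

Answer: 7:64 8:59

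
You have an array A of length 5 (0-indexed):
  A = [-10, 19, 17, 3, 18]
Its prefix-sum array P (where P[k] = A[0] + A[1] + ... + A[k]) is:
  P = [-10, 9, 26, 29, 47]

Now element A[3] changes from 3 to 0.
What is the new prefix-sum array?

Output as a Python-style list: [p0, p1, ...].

Change: A[3] 3 -> 0, delta = -3
P[k] for k < 3: unchanged (A[3] not included)
P[k] for k >= 3: shift by delta = -3
  P[0] = -10 + 0 = -10
  P[1] = 9 + 0 = 9
  P[2] = 26 + 0 = 26
  P[3] = 29 + -3 = 26
  P[4] = 47 + -3 = 44

Answer: [-10, 9, 26, 26, 44]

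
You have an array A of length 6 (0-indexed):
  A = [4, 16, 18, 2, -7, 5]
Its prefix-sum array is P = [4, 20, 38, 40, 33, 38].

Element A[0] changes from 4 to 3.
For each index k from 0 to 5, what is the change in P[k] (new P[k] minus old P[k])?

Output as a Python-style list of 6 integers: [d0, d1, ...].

Answer: [-1, -1, -1, -1, -1, -1]

Derivation:
Element change: A[0] 4 -> 3, delta = -1
For k < 0: P[k] unchanged, delta_P[k] = 0
For k >= 0: P[k] shifts by exactly -1
Delta array: [-1, -1, -1, -1, -1, -1]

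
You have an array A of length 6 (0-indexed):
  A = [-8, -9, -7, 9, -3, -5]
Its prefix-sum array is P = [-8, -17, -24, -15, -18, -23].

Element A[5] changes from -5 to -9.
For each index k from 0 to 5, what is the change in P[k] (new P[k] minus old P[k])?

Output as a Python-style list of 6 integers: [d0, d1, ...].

Answer: [0, 0, 0, 0, 0, -4]

Derivation:
Element change: A[5] -5 -> -9, delta = -4
For k < 5: P[k] unchanged, delta_P[k] = 0
For k >= 5: P[k] shifts by exactly -4
Delta array: [0, 0, 0, 0, 0, -4]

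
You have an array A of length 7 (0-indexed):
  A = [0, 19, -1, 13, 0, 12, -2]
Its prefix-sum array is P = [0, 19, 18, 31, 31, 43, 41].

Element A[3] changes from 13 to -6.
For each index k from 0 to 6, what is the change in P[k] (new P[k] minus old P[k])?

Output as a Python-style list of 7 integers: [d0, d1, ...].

Element change: A[3] 13 -> -6, delta = -19
For k < 3: P[k] unchanged, delta_P[k] = 0
For k >= 3: P[k] shifts by exactly -19
Delta array: [0, 0, 0, -19, -19, -19, -19]

Answer: [0, 0, 0, -19, -19, -19, -19]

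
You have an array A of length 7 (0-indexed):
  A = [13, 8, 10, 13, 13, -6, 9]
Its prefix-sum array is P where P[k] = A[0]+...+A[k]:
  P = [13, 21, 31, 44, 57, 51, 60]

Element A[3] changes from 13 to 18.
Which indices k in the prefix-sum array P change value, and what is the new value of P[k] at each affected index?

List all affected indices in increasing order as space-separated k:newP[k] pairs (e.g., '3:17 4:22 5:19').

Answer: 3:49 4:62 5:56 6:65

Derivation:
P[k] = A[0] + ... + A[k]
P[k] includes A[3] iff k >= 3
Affected indices: 3, 4, ..., 6; delta = 5
  P[3]: 44 + 5 = 49
  P[4]: 57 + 5 = 62
  P[5]: 51 + 5 = 56
  P[6]: 60 + 5 = 65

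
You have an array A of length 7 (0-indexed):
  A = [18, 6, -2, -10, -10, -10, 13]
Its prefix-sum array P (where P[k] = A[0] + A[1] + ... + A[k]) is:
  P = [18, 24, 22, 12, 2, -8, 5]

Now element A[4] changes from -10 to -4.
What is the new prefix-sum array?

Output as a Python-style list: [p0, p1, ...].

Answer: [18, 24, 22, 12, 8, -2, 11]

Derivation:
Change: A[4] -10 -> -4, delta = 6
P[k] for k < 4: unchanged (A[4] not included)
P[k] for k >= 4: shift by delta = 6
  P[0] = 18 + 0 = 18
  P[1] = 24 + 0 = 24
  P[2] = 22 + 0 = 22
  P[3] = 12 + 0 = 12
  P[4] = 2 + 6 = 8
  P[5] = -8 + 6 = -2
  P[6] = 5 + 6 = 11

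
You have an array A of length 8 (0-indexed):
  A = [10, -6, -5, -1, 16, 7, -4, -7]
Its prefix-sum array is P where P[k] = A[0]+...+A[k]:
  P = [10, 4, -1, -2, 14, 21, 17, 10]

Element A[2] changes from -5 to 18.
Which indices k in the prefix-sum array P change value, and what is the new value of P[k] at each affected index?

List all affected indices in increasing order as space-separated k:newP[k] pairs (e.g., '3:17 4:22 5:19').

P[k] = A[0] + ... + A[k]
P[k] includes A[2] iff k >= 2
Affected indices: 2, 3, ..., 7; delta = 23
  P[2]: -1 + 23 = 22
  P[3]: -2 + 23 = 21
  P[4]: 14 + 23 = 37
  P[5]: 21 + 23 = 44
  P[6]: 17 + 23 = 40
  P[7]: 10 + 23 = 33

Answer: 2:22 3:21 4:37 5:44 6:40 7:33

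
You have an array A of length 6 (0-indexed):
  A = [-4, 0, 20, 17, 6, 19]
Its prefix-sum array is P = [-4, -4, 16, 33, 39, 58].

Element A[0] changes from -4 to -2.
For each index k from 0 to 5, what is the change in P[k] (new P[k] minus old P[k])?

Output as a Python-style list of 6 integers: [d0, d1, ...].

Element change: A[0] -4 -> -2, delta = 2
For k < 0: P[k] unchanged, delta_P[k] = 0
For k >= 0: P[k] shifts by exactly 2
Delta array: [2, 2, 2, 2, 2, 2]

Answer: [2, 2, 2, 2, 2, 2]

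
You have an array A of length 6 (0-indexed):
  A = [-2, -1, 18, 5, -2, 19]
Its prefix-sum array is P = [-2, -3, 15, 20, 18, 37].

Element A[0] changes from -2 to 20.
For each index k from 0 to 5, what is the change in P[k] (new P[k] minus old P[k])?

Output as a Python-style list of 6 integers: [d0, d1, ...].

Answer: [22, 22, 22, 22, 22, 22]

Derivation:
Element change: A[0] -2 -> 20, delta = 22
For k < 0: P[k] unchanged, delta_P[k] = 0
For k >= 0: P[k] shifts by exactly 22
Delta array: [22, 22, 22, 22, 22, 22]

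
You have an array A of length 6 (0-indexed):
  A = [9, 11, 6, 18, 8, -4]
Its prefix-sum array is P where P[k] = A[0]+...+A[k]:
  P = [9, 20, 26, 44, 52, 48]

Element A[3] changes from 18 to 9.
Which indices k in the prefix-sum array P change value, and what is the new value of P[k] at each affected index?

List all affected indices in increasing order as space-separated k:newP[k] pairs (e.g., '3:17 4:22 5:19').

Answer: 3:35 4:43 5:39

Derivation:
P[k] = A[0] + ... + A[k]
P[k] includes A[3] iff k >= 3
Affected indices: 3, 4, ..., 5; delta = -9
  P[3]: 44 + -9 = 35
  P[4]: 52 + -9 = 43
  P[5]: 48 + -9 = 39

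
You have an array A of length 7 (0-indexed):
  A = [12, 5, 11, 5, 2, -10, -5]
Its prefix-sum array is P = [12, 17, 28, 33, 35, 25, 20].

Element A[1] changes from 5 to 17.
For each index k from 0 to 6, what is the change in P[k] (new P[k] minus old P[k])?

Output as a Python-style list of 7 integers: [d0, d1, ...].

Answer: [0, 12, 12, 12, 12, 12, 12]

Derivation:
Element change: A[1] 5 -> 17, delta = 12
For k < 1: P[k] unchanged, delta_P[k] = 0
For k >= 1: P[k] shifts by exactly 12
Delta array: [0, 12, 12, 12, 12, 12, 12]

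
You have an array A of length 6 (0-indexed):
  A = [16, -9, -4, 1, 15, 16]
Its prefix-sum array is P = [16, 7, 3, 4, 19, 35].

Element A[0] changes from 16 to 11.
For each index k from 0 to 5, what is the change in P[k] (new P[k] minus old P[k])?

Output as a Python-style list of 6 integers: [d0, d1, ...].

Answer: [-5, -5, -5, -5, -5, -5]

Derivation:
Element change: A[0] 16 -> 11, delta = -5
For k < 0: P[k] unchanged, delta_P[k] = 0
For k >= 0: P[k] shifts by exactly -5
Delta array: [-5, -5, -5, -5, -5, -5]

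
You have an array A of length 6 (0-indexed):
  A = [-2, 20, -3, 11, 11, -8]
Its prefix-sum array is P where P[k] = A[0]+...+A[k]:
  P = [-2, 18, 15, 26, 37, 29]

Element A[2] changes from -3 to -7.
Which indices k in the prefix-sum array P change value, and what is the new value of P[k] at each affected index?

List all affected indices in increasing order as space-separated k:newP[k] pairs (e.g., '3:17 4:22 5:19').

Answer: 2:11 3:22 4:33 5:25

Derivation:
P[k] = A[0] + ... + A[k]
P[k] includes A[2] iff k >= 2
Affected indices: 2, 3, ..., 5; delta = -4
  P[2]: 15 + -4 = 11
  P[3]: 26 + -4 = 22
  P[4]: 37 + -4 = 33
  P[5]: 29 + -4 = 25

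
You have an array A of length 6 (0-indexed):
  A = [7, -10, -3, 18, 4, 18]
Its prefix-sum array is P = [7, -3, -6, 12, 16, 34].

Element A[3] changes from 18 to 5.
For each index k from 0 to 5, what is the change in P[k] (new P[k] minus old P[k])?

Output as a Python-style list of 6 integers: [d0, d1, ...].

Element change: A[3] 18 -> 5, delta = -13
For k < 3: P[k] unchanged, delta_P[k] = 0
For k >= 3: P[k] shifts by exactly -13
Delta array: [0, 0, 0, -13, -13, -13]

Answer: [0, 0, 0, -13, -13, -13]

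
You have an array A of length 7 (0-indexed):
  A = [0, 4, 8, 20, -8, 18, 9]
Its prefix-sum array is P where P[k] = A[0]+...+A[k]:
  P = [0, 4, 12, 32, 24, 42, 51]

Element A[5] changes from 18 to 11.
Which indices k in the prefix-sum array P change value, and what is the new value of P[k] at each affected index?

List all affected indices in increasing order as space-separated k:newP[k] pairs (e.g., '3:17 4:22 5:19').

P[k] = A[0] + ... + A[k]
P[k] includes A[5] iff k >= 5
Affected indices: 5, 6, ..., 6; delta = -7
  P[5]: 42 + -7 = 35
  P[6]: 51 + -7 = 44

Answer: 5:35 6:44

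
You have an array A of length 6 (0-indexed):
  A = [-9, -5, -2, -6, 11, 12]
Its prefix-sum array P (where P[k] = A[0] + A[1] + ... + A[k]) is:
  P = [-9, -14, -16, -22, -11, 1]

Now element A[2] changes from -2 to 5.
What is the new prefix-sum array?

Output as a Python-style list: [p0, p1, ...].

Answer: [-9, -14, -9, -15, -4, 8]

Derivation:
Change: A[2] -2 -> 5, delta = 7
P[k] for k < 2: unchanged (A[2] not included)
P[k] for k >= 2: shift by delta = 7
  P[0] = -9 + 0 = -9
  P[1] = -14 + 0 = -14
  P[2] = -16 + 7 = -9
  P[3] = -22 + 7 = -15
  P[4] = -11 + 7 = -4
  P[5] = 1 + 7 = 8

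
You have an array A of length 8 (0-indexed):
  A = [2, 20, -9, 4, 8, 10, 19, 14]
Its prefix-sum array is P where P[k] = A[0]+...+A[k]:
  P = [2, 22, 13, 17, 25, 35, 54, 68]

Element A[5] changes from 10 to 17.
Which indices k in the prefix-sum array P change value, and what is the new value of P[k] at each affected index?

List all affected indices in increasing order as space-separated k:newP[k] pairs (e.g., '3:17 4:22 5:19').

Answer: 5:42 6:61 7:75

Derivation:
P[k] = A[0] + ... + A[k]
P[k] includes A[5] iff k >= 5
Affected indices: 5, 6, ..., 7; delta = 7
  P[5]: 35 + 7 = 42
  P[6]: 54 + 7 = 61
  P[7]: 68 + 7 = 75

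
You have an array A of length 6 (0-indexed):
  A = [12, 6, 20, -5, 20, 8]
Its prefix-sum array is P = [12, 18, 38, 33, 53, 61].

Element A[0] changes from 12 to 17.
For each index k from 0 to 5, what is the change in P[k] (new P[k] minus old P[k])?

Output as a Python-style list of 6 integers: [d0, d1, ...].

Answer: [5, 5, 5, 5, 5, 5]

Derivation:
Element change: A[0] 12 -> 17, delta = 5
For k < 0: P[k] unchanged, delta_P[k] = 0
For k >= 0: P[k] shifts by exactly 5
Delta array: [5, 5, 5, 5, 5, 5]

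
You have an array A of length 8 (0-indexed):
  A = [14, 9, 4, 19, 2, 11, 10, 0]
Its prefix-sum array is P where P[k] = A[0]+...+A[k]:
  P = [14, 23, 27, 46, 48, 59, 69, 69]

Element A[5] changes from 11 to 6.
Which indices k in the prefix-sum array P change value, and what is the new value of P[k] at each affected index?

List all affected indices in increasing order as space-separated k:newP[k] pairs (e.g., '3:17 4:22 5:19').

P[k] = A[0] + ... + A[k]
P[k] includes A[5] iff k >= 5
Affected indices: 5, 6, ..., 7; delta = -5
  P[5]: 59 + -5 = 54
  P[6]: 69 + -5 = 64
  P[7]: 69 + -5 = 64

Answer: 5:54 6:64 7:64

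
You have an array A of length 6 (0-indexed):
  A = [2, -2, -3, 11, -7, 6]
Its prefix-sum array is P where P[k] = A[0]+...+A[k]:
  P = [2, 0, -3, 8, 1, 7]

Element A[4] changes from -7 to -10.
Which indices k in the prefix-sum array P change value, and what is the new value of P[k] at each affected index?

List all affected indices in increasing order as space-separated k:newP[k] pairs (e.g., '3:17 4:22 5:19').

Answer: 4:-2 5:4

Derivation:
P[k] = A[0] + ... + A[k]
P[k] includes A[4] iff k >= 4
Affected indices: 4, 5, ..., 5; delta = -3
  P[4]: 1 + -3 = -2
  P[5]: 7 + -3 = 4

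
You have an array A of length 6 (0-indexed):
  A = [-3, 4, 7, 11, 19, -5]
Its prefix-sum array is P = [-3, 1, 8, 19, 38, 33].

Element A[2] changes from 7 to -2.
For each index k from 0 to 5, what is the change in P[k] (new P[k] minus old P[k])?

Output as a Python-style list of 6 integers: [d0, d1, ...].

Answer: [0, 0, -9, -9, -9, -9]

Derivation:
Element change: A[2] 7 -> -2, delta = -9
For k < 2: P[k] unchanged, delta_P[k] = 0
For k >= 2: P[k] shifts by exactly -9
Delta array: [0, 0, -9, -9, -9, -9]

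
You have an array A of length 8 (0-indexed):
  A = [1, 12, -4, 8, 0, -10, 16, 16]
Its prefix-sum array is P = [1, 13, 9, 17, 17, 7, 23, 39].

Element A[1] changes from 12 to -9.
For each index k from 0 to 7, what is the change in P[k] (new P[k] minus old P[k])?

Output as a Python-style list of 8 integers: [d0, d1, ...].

Answer: [0, -21, -21, -21, -21, -21, -21, -21]

Derivation:
Element change: A[1] 12 -> -9, delta = -21
For k < 1: P[k] unchanged, delta_P[k] = 0
For k >= 1: P[k] shifts by exactly -21
Delta array: [0, -21, -21, -21, -21, -21, -21, -21]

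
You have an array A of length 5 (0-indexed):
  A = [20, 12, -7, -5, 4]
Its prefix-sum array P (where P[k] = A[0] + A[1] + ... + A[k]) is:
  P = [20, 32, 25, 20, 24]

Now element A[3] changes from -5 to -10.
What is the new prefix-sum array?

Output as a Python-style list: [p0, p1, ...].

Change: A[3] -5 -> -10, delta = -5
P[k] for k < 3: unchanged (A[3] not included)
P[k] for k >= 3: shift by delta = -5
  P[0] = 20 + 0 = 20
  P[1] = 32 + 0 = 32
  P[2] = 25 + 0 = 25
  P[3] = 20 + -5 = 15
  P[4] = 24 + -5 = 19

Answer: [20, 32, 25, 15, 19]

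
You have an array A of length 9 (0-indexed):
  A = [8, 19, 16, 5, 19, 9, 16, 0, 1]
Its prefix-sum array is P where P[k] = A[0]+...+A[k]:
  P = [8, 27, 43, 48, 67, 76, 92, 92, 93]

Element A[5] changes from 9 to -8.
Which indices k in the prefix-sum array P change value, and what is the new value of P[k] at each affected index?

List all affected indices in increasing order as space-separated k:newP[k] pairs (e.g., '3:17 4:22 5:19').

P[k] = A[0] + ... + A[k]
P[k] includes A[5] iff k >= 5
Affected indices: 5, 6, ..., 8; delta = -17
  P[5]: 76 + -17 = 59
  P[6]: 92 + -17 = 75
  P[7]: 92 + -17 = 75
  P[8]: 93 + -17 = 76

Answer: 5:59 6:75 7:75 8:76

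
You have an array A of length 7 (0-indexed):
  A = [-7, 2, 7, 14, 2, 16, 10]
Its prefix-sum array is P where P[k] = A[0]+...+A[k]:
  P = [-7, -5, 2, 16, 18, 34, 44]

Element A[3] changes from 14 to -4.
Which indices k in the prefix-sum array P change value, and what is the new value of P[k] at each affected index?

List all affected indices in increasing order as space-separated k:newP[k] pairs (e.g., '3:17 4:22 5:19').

Answer: 3:-2 4:0 5:16 6:26

Derivation:
P[k] = A[0] + ... + A[k]
P[k] includes A[3] iff k >= 3
Affected indices: 3, 4, ..., 6; delta = -18
  P[3]: 16 + -18 = -2
  P[4]: 18 + -18 = 0
  P[5]: 34 + -18 = 16
  P[6]: 44 + -18 = 26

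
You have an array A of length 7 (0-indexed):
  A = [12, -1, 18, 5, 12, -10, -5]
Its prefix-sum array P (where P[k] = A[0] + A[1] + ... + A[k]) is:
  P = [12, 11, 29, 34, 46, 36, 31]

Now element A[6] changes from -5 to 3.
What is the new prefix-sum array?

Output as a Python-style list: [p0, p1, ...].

Answer: [12, 11, 29, 34, 46, 36, 39]

Derivation:
Change: A[6] -5 -> 3, delta = 8
P[k] for k < 6: unchanged (A[6] not included)
P[k] for k >= 6: shift by delta = 8
  P[0] = 12 + 0 = 12
  P[1] = 11 + 0 = 11
  P[2] = 29 + 0 = 29
  P[3] = 34 + 0 = 34
  P[4] = 46 + 0 = 46
  P[5] = 36 + 0 = 36
  P[6] = 31 + 8 = 39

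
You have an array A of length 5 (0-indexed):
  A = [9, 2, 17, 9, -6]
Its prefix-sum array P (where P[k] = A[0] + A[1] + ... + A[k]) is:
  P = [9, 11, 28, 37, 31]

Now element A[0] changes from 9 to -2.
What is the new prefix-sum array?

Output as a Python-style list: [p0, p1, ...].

Change: A[0] 9 -> -2, delta = -11
P[k] for k < 0: unchanged (A[0] not included)
P[k] for k >= 0: shift by delta = -11
  P[0] = 9 + -11 = -2
  P[1] = 11 + -11 = 0
  P[2] = 28 + -11 = 17
  P[3] = 37 + -11 = 26
  P[4] = 31 + -11 = 20

Answer: [-2, 0, 17, 26, 20]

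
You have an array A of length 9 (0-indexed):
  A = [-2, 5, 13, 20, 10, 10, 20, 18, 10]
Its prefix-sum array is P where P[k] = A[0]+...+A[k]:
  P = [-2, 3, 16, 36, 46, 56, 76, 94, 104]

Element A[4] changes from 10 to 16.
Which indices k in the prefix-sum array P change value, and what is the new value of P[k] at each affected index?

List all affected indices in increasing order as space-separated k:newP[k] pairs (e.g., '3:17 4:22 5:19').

P[k] = A[0] + ... + A[k]
P[k] includes A[4] iff k >= 4
Affected indices: 4, 5, ..., 8; delta = 6
  P[4]: 46 + 6 = 52
  P[5]: 56 + 6 = 62
  P[6]: 76 + 6 = 82
  P[7]: 94 + 6 = 100
  P[8]: 104 + 6 = 110

Answer: 4:52 5:62 6:82 7:100 8:110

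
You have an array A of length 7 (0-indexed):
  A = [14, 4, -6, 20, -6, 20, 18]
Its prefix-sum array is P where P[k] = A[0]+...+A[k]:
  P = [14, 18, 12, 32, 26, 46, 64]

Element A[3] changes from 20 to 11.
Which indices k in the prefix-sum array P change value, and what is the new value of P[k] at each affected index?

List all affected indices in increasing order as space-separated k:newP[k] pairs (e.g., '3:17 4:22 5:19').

P[k] = A[0] + ... + A[k]
P[k] includes A[3] iff k >= 3
Affected indices: 3, 4, ..., 6; delta = -9
  P[3]: 32 + -9 = 23
  P[4]: 26 + -9 = 17
  P[5]: 46 + -9 = 37
  P[6]: 64 + -9 = 55

Answer: 3:23 4:17 5:37 6:55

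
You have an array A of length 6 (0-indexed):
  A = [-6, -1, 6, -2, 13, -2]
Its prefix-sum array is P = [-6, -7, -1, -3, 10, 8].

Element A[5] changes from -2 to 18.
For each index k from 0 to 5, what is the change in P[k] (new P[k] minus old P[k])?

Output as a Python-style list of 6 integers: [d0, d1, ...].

Element change: A[5] -2 -> 18, delta = 20
For k < 5: P[k] unchanged, delta_P[k] = 0
For k >= 5: P[k] shifts by exactly 20
Delta array: [0, 0, 0, 0, 0, 20]

Answer: [0, 0, 0, 0, 0, 20]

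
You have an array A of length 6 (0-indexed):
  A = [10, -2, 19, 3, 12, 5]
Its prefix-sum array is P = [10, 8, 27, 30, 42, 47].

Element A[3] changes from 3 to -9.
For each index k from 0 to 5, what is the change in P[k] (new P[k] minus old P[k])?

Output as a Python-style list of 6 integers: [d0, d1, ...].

Element change: A[3] 3 -> -9, delta = -12
For k < 3: P[k] unchanged, delta_P[k] = 0
For k >= 3: P[k] shifts by exactly -12
Delta array: [0, 0, 0, -12, -12, -12]

Answer: [0, 0, 0, -12, -12, -12]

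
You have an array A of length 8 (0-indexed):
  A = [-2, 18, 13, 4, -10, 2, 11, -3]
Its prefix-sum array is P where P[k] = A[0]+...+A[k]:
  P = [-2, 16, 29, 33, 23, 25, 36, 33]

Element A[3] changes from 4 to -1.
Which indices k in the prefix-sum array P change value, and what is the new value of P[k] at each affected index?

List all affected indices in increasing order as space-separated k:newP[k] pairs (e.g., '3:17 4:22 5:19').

P[k] = A[0] + ... + A[k]
P[k] includes A[3] iff k >= 3
Affected indices: 3, 4, ..., 7; delta = -5
  P[3]: 33 + -5 = 28
  P[4]: 23 + -5 = 18
  P[5]: 25 + -5 = 20
  P[6]: 36 + -5 = 31
  P[7]: 33 + -5 = 28

Answer: 3:28 4:18 5:20 6:31 7:28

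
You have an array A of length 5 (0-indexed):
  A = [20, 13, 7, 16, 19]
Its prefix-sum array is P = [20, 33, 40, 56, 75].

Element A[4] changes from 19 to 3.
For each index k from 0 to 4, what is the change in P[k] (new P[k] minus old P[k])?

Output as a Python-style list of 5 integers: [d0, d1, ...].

Answer: [0, 0, 0, 0, -16]

Derivation:
Element change: A[4] 19 -> 3, delta = -16
For k < 4: P[k] unchanged, delta_P[k] = 0
For k >= 4: P[k] shifts by exactly -16
Delta array: [0, 0, 0, 0, -16]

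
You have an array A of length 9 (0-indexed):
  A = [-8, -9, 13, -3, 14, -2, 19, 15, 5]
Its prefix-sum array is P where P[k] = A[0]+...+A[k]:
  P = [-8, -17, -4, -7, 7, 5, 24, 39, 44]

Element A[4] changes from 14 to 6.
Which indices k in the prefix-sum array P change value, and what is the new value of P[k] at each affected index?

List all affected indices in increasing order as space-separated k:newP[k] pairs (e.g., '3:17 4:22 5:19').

P[k] = A[0] + ... + A[k]
P[k] includes A[4] iff k >= 4
Affected indices: 4, 5, ..., 8; delta = -8
  P[4]: 7 + -8 = -1
  P[5]: 5 + -8 = -3
  P[6]: 24 + -8 = 16
  P[7]: 39 + -8 = 31
  P[8]: 44 + -8 = 36

Answer: 4:-1 5:-3 6:16 7:31 8:36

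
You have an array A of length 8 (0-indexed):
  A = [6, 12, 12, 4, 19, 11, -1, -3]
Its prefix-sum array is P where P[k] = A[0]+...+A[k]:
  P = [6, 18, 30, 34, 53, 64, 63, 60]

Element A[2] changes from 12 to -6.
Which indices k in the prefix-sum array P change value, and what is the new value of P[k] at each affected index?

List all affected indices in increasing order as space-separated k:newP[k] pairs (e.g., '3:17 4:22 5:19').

P[k] = A[0] + ... + A[k]
P[k] includes A[2] iff k >= 2
Affected indices: 2, 3, ..., 7; delta = -18
  P[2]: 30 + -18 = 12
  P[3]: 34 + -18 = 16
  P[4]: 53 + -18 = 35
  P[5]: 64 + -18 = 46
  P[6]: 63 + -18 = 45
  P[7]: 60 + -18 = 42

Answer: 2:12 3:16 4:35 5:46 6:45 7:42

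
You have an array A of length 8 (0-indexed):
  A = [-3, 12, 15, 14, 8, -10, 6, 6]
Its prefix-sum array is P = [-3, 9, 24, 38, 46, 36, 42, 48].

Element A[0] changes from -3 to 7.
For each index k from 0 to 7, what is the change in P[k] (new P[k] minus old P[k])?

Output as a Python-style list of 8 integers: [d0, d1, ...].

Answer: [10, 10, 10, 10, 10, 10, 10, 10]

Derivation:
Element change: A[0] -3 -> 7, delta = 10
For k < 0: P[k] unchanged, delta_P[k] = 0
For k >= 0: P[k] shifts by exactly 10
Delta array: [10, 10, 10, 10, 10, 10, 10, 10]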